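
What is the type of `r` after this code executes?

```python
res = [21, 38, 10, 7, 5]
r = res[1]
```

Indexing a list of ints returns int (res[1] = 38)

int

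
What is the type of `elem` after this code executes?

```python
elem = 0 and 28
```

'and' returns the first falsy value (0, which is int)

int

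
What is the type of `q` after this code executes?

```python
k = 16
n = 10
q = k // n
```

int // int returns int (16 // 10 = 1)

int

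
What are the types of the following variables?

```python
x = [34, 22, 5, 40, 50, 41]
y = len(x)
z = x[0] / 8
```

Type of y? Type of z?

len() returns int; int / int returns float

int, float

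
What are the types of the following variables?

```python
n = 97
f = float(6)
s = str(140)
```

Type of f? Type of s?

f is float; s is str

float, str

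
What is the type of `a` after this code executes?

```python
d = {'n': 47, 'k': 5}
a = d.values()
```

.values() returns a dict_values view object

dict_values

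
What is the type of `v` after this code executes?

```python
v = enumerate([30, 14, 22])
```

enumerate() returns an enumerate iterator object

enumerate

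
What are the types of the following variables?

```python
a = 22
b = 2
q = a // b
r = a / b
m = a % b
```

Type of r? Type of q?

int / int returns float; int // int returns int

float, int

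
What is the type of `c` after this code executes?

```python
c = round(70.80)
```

round() with no ndigits arg returns int

int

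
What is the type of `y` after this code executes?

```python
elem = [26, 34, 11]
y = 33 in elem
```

'in' operator returns bool

bool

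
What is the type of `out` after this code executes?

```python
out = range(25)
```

range() returns a range object

range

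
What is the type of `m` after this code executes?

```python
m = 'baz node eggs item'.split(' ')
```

str.split() returns list

list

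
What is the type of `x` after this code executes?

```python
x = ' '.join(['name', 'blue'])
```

str.join() returns str

str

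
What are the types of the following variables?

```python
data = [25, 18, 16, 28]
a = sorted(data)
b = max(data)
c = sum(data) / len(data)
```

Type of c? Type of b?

int / int returns float; max of ints returns int

float, int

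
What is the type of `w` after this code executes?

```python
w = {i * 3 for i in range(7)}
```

A set comprehension {expr for x in iterable} produces a set

set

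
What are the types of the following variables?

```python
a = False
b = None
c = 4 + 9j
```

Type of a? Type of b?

a is bool; b is NoneType

bool, NoneType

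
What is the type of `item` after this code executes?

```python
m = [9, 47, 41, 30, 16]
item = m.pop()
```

list.pop() returns the popped element (int here)

int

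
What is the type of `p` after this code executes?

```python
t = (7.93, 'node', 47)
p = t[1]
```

Index 1 of tuple is 'node' which is str

str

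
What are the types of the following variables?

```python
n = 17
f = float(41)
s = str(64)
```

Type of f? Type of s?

f is float; s is str

float, str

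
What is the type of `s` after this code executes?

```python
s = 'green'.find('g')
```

str.find() returns int (index, or -1)

int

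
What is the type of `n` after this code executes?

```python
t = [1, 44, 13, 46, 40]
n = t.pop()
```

list.pop() returns the popped element (int here)

int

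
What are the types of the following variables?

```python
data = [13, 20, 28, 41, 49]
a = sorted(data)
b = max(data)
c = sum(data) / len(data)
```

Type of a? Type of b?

sorted() returns list; max of ints returns int

list, int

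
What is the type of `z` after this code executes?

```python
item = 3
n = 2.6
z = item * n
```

int * float returns float (3 * 2.6 = 7.8)

float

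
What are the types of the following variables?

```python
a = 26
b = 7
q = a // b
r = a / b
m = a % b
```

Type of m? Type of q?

int % int returns int; int // int returns int

int, int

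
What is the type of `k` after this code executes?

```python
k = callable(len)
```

callable() returns bool

bool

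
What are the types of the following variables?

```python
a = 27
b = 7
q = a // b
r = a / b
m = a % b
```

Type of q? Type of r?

int // int returns int; int / int returns float

int, float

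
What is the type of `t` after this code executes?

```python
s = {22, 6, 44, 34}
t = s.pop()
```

Popping from a set of ints returns int

int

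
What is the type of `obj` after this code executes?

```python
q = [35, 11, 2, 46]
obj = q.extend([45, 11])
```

list.extend() returns None

NoneType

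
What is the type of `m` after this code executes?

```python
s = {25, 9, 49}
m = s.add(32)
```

set.add() returns None (mutates in place)

NoneType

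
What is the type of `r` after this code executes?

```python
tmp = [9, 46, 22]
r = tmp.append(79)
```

list.append() returns None (mutates in place)

NoneType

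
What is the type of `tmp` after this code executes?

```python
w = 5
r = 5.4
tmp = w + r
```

int + float returns float (5 + 5.4 = 10.4)

float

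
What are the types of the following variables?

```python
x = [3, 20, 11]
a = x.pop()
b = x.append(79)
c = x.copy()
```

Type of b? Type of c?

list.append() returns None; list.copy() returns list

NoneType, list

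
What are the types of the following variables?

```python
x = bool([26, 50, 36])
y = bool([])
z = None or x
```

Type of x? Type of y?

bool() returns bool; bool() returns bool

bool, bool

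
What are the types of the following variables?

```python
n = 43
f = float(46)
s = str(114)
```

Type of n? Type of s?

n is int; s is str

int, str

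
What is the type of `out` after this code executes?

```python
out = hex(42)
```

hex() returns str representation

str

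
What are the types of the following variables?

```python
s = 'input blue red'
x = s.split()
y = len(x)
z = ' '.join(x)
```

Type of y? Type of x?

len() returns int; str.split() returns list

int, list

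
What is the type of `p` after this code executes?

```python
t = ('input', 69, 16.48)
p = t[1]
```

Index 1 of tuple is 69 which is int

int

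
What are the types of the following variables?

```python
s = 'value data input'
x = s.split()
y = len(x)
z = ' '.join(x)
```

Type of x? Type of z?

str.split() returns list; str.join() returns str

list, str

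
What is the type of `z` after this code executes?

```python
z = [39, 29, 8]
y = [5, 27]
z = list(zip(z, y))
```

list(zip(...)) returns a list of tuples

list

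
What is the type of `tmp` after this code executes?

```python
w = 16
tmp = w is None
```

'is' comparison returns bool

bool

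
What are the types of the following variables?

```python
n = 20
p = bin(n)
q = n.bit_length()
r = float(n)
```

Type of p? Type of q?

bin() returns str; int.bit_length() returns int

str, int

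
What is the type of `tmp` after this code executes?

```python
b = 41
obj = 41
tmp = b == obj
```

Equality comparison returns bool

bool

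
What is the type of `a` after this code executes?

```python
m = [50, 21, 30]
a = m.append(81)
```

list.append() returns None (mutates in place)

NoneType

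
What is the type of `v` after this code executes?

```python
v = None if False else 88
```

Ternary: condition is False, else branch (88) taken → int

int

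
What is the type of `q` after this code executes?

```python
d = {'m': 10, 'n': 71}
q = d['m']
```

Accessing dict[str, int] with key 'm' returns int value 10

int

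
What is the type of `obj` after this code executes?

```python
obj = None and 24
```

'and' returns first falsy value (None)

NoneType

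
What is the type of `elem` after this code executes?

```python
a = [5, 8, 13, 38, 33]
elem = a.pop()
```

list.pop() returns the popped element (int here)

int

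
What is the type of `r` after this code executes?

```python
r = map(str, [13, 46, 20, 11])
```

map() returns a map iterator object

map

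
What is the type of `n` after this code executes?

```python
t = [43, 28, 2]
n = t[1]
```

Indexing a list of ints returns int (t[1] = 28)

int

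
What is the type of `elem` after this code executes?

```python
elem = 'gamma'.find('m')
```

str.find() returns int (index, or -1)

int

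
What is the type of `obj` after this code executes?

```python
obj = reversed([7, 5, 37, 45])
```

reversed() on a list returns a list_reverseiterator

list_reverseiterator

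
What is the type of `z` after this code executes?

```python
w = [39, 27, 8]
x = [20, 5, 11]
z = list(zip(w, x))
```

list(zip(...)) returns a list of tuples

list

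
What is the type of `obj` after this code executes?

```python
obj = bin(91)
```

bin() returns str representation

str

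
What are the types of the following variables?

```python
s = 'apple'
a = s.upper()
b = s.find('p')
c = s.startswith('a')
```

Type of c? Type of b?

str.startswith() returns bool; str.find() returns int

bool, int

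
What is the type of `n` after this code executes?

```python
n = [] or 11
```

'or' returns first truthy value (11, which is int)

int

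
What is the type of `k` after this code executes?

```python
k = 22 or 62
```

'or' returns the first truthy value (22, which is int)

int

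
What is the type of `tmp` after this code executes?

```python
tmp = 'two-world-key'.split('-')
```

str.split() returns list

list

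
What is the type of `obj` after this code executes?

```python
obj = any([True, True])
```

any() returns bool

bool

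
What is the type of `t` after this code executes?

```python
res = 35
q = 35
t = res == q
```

Equality comparison returns bool

bool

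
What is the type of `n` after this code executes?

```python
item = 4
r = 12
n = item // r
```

int // int returns int (4 // 12 = 0)

int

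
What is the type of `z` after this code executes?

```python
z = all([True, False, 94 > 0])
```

all() returns bool

bool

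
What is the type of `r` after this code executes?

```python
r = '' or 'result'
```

'or' returns first truthy value ('result', which is str)

str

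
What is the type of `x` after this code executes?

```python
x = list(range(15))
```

list(range(...)) returns list

list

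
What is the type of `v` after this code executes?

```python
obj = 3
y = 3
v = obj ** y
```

int ** positive int returns int (3 ** 3 = 27)

int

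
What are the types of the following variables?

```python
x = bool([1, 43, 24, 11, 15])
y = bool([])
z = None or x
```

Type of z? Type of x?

None or <bool> returns the bool; bool() returns bool

bool, bool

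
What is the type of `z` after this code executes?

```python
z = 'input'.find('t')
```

str.find() returns int (index, or -1)

int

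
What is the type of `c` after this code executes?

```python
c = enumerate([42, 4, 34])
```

enumerate() returns an enumerate iterator object

enumerate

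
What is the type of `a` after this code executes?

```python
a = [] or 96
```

'or' returns first truthy value (96, which is int)

int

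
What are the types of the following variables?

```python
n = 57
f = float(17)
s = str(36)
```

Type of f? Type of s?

f is float; s is str

float, str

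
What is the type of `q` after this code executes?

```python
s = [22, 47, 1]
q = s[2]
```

Indexing a list of ints returns int (s[2] = 1)

int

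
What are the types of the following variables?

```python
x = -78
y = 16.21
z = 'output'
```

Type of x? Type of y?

x is int; y is float

int, float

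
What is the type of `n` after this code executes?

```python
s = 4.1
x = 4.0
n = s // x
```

float // float returns float (floor division preserves float type)

float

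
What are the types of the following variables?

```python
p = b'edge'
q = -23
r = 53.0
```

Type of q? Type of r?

q is int; r is float

int, float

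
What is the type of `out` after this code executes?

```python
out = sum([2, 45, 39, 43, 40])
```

sum() of ints returns int

int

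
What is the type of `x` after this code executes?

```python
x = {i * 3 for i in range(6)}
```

A set comprehension {expr for x in iterable} produces a set

set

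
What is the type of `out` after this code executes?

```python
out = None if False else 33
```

Ternary: condition is False, else branch (33) taken → int

int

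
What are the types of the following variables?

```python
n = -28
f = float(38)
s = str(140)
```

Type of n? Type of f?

n is int; f is float

int, float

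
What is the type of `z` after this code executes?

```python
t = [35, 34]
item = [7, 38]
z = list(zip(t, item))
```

list(zip(...)) returns a list of tuples

list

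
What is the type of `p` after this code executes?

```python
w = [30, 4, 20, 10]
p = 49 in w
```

'in' operator returns bool

bool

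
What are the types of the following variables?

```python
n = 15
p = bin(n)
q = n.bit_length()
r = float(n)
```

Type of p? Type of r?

bin() returns str; float() returns float

str, float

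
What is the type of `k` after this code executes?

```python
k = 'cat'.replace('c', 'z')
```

str.replace() returns str

str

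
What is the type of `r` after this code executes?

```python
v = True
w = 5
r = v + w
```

bool + int returns int (True is 1, so 1 + 5 = 6)

int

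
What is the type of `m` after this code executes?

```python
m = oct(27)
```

oct() returns str representation

str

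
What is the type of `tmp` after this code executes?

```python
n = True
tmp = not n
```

'not' always returns bool

bool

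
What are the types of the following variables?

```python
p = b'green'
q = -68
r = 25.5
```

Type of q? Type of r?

q is int; r is float

int, float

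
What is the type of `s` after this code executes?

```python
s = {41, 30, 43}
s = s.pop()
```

Popping from a set of ints returns int

int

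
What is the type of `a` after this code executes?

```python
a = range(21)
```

range() returns a range object

range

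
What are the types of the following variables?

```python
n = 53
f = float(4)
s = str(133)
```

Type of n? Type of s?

n is int; s is str

int, str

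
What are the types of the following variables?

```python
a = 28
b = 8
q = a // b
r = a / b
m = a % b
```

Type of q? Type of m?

int // int returns int; int % int returns int

int, int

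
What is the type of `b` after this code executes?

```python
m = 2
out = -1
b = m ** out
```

int ** negative int returns float

float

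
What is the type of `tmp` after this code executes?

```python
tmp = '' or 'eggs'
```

'or' returns first truthy value ('eggs', which is str)

str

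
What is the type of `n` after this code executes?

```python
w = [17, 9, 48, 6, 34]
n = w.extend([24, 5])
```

list.extend() returns None

NoneType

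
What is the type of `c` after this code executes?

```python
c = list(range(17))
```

list(range(...)) returns list

list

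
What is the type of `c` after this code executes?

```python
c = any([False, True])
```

any() returns bool

bool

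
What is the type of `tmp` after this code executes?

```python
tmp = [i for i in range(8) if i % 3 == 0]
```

A list comprehension [...] produces a list

list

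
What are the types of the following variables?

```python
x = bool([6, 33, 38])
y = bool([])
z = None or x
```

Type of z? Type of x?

None or <bool> returns the bool; bool() returns bool

bool, bool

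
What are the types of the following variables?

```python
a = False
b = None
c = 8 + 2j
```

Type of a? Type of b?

a is bool; b is NoneType

bool, NoneType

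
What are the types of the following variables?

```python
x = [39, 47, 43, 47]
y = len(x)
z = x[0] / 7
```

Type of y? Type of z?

len() returns int; int / int returns float

int, float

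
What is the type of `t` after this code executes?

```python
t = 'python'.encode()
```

str.encode() returns bytes

bytes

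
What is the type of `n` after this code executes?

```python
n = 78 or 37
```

'or' returns the first truthy value (78, which is int)

int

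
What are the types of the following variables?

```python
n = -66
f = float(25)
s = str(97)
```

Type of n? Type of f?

n is int; f is float

int, float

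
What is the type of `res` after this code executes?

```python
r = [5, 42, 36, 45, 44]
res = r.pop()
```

list.pop() returns the popped element (int here)

int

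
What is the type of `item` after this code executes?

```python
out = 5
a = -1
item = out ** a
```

int ** negative int returns float

float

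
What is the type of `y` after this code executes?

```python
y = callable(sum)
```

callable() returns bool

bool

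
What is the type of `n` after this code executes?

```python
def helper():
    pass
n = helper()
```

A function with no return statement returns None

NoneType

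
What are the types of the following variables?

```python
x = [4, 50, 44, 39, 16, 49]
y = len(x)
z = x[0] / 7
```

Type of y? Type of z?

len() returns int; int / int returns float

int, float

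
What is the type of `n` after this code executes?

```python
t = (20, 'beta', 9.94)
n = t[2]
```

Index 2 of tuple is 9.94 which is float

float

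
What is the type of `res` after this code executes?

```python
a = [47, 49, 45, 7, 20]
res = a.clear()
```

list.clear() returns None

NoneType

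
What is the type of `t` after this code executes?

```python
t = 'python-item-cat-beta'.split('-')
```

str.split() returns list

list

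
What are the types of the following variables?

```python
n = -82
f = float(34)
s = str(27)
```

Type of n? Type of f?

n is int; f is float

int, float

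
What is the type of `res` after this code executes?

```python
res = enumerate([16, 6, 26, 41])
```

enumerate() returns an enumerate iterator object

enumerate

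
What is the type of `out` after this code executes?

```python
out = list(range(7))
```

list(range(...)) returns list

list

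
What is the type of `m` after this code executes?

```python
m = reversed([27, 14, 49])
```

reversed() on a list returns a list_reverseiterator

list_reverseiterator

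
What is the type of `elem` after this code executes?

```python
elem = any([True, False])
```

any() returns bool

bool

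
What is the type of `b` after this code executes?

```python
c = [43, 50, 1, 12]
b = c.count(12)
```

list.count() returns int

int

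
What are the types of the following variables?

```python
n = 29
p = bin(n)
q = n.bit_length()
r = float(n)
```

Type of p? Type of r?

bin() returns str; float() returns float

str, float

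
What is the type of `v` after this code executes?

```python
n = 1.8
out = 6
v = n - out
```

float - int returns float (1.8 - 6 = -4.2)

float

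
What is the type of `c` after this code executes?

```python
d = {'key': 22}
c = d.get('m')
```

dict.get() returns None when key 'm' is not found and no default given

NoneType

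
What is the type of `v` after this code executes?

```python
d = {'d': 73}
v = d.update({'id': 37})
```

dict.update() returns None

NoneType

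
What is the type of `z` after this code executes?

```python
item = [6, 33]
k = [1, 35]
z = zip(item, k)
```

zip() returns a zip iterator object

zip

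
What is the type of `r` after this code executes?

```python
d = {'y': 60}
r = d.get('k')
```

dict.get() returns None when key 'k' is not found and no default given

NoneType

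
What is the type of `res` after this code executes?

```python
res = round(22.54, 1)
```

round() with ndigits arg returns float

float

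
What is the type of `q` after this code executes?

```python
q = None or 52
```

'or' with None returns the other value (52, int)

int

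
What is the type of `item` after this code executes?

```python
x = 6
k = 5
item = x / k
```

int / int always returns float in Python 3 (6 / 5 = 1.2)

float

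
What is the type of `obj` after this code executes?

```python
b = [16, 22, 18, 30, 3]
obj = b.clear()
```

list.clear() returns None

NoneType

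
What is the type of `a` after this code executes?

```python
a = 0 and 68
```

'and' returns the first falsy value (0, which is int)

int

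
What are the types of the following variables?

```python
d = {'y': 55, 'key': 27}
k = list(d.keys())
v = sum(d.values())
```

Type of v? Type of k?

sum of int values returns int; list(...) returns list

int, list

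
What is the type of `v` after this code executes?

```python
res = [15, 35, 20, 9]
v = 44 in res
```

'in' operator returns bool

bool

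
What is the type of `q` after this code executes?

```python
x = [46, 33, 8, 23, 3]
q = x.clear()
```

list.clear() returns None

NoneType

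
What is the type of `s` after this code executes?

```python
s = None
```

None has type NoneType

NoneType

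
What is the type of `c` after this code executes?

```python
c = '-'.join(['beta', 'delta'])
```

str.join() returns str

str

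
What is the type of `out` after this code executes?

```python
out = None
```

None has type NoneType

NoneType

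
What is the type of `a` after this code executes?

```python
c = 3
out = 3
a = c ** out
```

int ** positive int returns int (3 ** 3 = 27)

int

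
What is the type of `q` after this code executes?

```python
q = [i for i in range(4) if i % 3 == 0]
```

A list comprehension [...] produces a list

list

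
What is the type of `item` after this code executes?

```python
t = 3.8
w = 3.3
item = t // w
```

float // float returns float (floor division preserves float type)

float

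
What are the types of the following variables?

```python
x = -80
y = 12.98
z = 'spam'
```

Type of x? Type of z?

x is int; z is str

int, str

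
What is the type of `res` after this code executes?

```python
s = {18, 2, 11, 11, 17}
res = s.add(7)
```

set.add() returns None (mutates in place)

NoneType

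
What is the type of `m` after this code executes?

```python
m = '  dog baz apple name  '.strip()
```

str.strip() returns str

str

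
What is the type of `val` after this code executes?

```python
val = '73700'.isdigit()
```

str.isdigit() returns bool

bool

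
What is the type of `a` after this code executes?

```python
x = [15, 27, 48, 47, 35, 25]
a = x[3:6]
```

Slicing a list always returns a list

list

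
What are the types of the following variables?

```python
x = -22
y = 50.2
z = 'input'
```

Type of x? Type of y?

x is int; y is float

int, float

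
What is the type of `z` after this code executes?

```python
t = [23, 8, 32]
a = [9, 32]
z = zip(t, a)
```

zip() returns a zip iterator object

zip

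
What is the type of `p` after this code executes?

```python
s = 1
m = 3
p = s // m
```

int // int returns int (1 // 3 = 0)

int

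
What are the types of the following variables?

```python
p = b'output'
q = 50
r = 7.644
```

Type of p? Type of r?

p is bytes; r is float

bytes, float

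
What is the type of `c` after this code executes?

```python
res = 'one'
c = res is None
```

'is' comparison returns bool

bool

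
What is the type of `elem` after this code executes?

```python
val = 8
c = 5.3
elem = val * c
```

int * float returns float (8 * 5.3 = 42.4)

float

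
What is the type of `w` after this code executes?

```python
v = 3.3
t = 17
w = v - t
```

float - int returns float (3.3 - 17 = -13.7)

float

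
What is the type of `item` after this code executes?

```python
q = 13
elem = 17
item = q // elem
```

int // int returns int (13 // 17 = 0)

int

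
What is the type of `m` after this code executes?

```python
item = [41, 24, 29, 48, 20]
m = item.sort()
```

list.sort() returns None (sorts in place)

NoneType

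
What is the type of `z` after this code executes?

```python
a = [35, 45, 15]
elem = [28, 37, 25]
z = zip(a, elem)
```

zip() returns a zip iterator object

zip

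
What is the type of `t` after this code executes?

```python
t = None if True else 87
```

Ternary: condition is True, if branch (None) taken → NoneType

NoneType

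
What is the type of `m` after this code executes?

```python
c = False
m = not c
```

'not' always returns bool

bool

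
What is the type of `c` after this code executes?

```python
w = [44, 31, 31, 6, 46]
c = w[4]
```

Indexing a list of ints returns int (w[4] = 46)

int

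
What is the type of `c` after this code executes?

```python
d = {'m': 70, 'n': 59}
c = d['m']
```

Accessing dict[str, int] with key 'm' returns int value 70

int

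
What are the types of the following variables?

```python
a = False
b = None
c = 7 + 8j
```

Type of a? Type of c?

a is bool; c is complex

bool, complex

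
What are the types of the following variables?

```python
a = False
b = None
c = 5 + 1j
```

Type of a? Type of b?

a is bool; b is NoneType

bool, NoneType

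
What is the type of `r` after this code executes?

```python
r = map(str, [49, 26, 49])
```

map() returns a map iterator object

map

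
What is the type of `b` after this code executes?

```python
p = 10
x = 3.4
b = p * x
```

int * float returns float (10 * 3.4 = 34.0)

float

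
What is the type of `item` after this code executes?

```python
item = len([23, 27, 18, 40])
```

len() always returns int

int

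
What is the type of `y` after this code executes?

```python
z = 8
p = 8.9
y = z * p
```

int * float returns float (8 * 8.9 = 71.2)

float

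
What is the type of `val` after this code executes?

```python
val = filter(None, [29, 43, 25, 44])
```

filter() returns a filter iterator object

filter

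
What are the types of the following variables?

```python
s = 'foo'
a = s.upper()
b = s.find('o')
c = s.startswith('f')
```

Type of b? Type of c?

str.find() returns int; str.startswith() returns bool

int, bool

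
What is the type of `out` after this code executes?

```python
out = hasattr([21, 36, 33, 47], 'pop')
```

hasattr() returns bool

bool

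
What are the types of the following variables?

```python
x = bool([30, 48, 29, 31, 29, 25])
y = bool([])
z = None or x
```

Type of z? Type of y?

None or <bool> returns the bool; bool() returns bool

bool, bool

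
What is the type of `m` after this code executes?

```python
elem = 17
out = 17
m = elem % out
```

int % int returns int (17 % 17 = 0)

int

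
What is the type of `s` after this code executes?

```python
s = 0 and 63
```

'and' returns the first falsy value (0, which is int)

int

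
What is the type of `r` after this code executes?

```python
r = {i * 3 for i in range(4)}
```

A set comprehension {expr for x in iterable} produces a set

set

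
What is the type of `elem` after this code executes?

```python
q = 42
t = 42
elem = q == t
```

Equality comparison returns bool

bool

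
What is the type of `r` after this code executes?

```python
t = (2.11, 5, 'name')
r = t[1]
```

Index 1 of tuple is 5 which is int

int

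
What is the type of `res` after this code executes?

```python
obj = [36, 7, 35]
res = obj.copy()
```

list.copy() returns list

list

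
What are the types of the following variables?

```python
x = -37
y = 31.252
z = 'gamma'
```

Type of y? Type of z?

y is float; z is str

float, str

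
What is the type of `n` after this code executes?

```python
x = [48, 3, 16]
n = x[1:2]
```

Slicing a list always returns a list

list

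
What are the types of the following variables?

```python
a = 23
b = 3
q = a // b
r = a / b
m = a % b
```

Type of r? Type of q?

int / int returns float; int // int returns int

float, int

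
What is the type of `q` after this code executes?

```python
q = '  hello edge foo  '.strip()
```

str.strip() returns str

str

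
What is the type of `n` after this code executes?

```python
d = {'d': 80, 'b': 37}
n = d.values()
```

.values() returns a dict_values view object

dict_values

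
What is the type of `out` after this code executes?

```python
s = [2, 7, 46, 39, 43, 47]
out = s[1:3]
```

Slicing a list always returns a list

list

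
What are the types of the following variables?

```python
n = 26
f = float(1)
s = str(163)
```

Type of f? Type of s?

f is float; s is str

float, str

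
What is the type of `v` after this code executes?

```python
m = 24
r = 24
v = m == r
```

Equality comparison returns bool

bool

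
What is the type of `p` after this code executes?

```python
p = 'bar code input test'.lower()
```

str.lower() returns str

str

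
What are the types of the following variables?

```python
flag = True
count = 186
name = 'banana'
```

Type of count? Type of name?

count is int; name is str

int, str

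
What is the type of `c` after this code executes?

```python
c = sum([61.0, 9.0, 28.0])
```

sum() of floats returns float

float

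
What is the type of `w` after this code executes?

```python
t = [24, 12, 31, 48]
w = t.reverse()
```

list.reverse() returns None

NoneType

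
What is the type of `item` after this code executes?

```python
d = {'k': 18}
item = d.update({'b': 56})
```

dict.update() returns None

NoneType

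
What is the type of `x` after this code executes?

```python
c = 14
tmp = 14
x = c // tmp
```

int // int returns int (14 // 14 = 1)

int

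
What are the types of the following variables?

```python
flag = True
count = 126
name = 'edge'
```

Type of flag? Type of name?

flag is bool; name is str

bool, str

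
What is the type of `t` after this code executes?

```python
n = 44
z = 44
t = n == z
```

Equality comparison returns bool

bool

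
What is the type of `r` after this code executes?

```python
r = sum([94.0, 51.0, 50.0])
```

sum() of floats returns float

float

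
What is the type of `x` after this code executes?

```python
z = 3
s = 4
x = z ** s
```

int ** positive int returns int (3 ** 4 = 81)

int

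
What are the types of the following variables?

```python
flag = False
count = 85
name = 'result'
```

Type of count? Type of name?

count is int; name is str

int, str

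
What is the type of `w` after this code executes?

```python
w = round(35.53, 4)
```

round() with ndigits arg returns float

float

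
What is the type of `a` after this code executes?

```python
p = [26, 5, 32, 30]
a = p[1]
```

Indexing a list of ints returns int (p[1] = 5)

int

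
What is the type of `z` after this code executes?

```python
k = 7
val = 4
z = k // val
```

int // int returns int (7 // 4 = 1)

int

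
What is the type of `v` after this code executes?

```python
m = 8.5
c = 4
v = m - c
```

float - int returns float (8.5 - 4 = 4.5)

float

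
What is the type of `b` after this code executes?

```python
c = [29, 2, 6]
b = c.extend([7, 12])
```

list.extend() returns None

NoneType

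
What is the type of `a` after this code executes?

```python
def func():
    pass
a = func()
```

A function with no return statement returns None

NoneType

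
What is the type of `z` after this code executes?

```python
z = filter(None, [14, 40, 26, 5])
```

filter() returns a filter iterator object

filter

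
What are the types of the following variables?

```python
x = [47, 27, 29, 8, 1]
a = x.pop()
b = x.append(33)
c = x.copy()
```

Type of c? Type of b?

list.copy() returns list; list.append() returns None

list, NoneType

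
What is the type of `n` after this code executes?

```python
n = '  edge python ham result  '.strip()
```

str.strip() returns str

str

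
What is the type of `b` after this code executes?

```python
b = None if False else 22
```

Ternary: condition is False, else branch (22) taken → int

int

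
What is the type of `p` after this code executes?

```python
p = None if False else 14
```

Ternary: condition is False, else branch (14) taken → int

int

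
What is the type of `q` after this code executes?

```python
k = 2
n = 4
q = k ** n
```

int ** positive int returns int (2 ** 4 = 16)

int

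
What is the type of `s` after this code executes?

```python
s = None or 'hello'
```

'or' with None returns the other value ('hello', str)

str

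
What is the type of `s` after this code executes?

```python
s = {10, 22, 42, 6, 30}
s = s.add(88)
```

set.add() returns None (mutates in place)

NoneType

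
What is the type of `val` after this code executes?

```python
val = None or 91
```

'or' with None returns the other value (91, int)

int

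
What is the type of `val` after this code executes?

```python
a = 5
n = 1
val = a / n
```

int / int always returns float in Python 3 (5 / 1 = 5)

float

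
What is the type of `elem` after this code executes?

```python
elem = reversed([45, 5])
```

reversed() on a list returns a list_reverseiterator

list_reverseiterator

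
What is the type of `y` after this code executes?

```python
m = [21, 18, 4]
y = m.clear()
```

list.clear() returns None

NoneType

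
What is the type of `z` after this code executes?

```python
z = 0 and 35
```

'and' returns the first falsy value (0, which is int)

int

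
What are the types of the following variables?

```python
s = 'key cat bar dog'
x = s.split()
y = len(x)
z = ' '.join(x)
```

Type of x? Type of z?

str.split() returns list; str.join() returns str

list, str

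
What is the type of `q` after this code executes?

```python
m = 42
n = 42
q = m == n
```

Equality comparison returns bool

bool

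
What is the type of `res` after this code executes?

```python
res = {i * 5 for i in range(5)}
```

A set comprehension {expr for x in iterable} produces a set

set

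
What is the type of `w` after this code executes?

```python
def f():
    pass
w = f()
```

A function with no return statement returns None

NoneType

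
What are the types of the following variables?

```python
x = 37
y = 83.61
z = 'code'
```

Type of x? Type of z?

x is int; z is str

int, str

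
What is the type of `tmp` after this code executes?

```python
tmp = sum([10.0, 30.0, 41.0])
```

sum() of floats returns float

float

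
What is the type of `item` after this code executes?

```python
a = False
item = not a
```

'not' always returns bool

bool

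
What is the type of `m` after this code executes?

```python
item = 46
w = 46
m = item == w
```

Equality comparison returns bool

bool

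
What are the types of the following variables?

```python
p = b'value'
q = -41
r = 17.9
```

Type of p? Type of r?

p is bytes; r is float

bytes, float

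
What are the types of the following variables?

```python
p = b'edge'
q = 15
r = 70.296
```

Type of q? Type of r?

q is int; r is float

int, float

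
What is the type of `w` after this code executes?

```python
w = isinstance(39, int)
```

isinstance() returns bool

bool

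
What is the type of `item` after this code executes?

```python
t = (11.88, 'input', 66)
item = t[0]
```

Index 0 of tuple is 11.88 which is float

float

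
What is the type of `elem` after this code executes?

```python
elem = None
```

None has type NoneType

NoneType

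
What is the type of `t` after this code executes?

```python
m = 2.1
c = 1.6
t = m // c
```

float // float returns float (floor division preserves float type)

float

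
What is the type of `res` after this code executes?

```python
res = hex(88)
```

hex() returns str representation

str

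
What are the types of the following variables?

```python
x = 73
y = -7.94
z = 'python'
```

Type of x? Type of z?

x is int; z is str

int, str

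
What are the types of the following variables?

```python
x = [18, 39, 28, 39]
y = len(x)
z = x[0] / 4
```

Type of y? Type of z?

len() returns int; int / int returns float

int, float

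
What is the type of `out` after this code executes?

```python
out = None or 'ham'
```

'or' with None returns the other value ('ham', str)

str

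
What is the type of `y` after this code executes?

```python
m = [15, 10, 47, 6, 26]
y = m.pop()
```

list.pop() returns the popped element (int here)

int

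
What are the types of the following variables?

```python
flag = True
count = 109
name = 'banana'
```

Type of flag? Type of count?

flag is bool; count is int

bool, int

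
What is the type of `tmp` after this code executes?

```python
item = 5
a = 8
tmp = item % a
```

int % int returns int (5 % 8 = 5)

int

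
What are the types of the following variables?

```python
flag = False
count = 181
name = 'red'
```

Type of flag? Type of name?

flag is bool; name is str

bool, str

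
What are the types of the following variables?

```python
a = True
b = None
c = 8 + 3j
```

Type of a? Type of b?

a is bool; b is NoneType

bool, NoneType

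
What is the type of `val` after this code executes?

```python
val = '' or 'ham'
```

'or' returns first truthy value ('ham', which is str)

str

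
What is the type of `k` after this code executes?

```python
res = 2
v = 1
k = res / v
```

int / int always returns float in Python 3 (2 / 1 = 2)

float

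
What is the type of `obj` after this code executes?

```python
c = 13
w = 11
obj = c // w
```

int // int returns int (13 // 11 = 1)

int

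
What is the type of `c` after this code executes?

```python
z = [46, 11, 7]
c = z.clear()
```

list.clear() returns None

NoneType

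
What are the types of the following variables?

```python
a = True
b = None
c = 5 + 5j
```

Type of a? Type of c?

a is bool; c is complex

bool, complex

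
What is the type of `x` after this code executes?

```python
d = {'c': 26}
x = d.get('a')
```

dict.get() returns None when key 'a' is not found and no default given

NoneType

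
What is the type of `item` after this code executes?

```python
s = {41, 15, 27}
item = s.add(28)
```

set.add() returns None (mutates in place)

NoneType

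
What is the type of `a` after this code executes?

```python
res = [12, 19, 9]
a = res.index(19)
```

list.index() returns int

int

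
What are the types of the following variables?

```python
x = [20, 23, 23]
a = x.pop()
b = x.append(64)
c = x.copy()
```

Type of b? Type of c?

list.append() returns None; list.copy() returns list

NoneType, list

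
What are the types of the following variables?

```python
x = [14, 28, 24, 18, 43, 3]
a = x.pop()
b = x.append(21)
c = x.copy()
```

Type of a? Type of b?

list.pop() returns the element (int); list.append() returns None

int, NoneType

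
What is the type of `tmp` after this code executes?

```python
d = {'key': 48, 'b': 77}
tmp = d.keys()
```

.keys() returns a dict_keys view object

dict_keys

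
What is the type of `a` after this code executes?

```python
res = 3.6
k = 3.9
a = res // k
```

float // float returns float (floor division preserves float type)

float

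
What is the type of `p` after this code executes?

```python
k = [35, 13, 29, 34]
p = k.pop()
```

list.pop() returns the popped element (int here)

int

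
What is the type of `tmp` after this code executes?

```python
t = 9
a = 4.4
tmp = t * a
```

int * float returns float (9 * 4.4 = 39.6)

float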